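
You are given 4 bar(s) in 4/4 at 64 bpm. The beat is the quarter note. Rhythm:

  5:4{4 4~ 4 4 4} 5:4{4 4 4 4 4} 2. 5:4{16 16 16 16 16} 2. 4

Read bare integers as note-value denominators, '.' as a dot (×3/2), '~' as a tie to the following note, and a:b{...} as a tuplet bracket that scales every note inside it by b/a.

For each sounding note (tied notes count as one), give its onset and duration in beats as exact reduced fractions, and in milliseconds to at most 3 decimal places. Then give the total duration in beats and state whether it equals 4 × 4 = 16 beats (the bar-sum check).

1) 0.0ms=0b +750.0ms=4/5b
2) 750.0ms=4/5b +1500.0ms=8/5b
3) 2250.0ms=12/5b +750.0ms=4/5b
4) 3000.0ms=16/5b +750.0ms=4/5b
5) 3750.0ms=4b +750.0ms=4/5b
6) 4500.0ms=24/5b +750.0ms=4/5b
7) 5250.0ms=28/5b +750.0ms=4/5b
8) 6000.0ms=32/5b +750.0ms=4/5b
9) 6750.0ms=36/5b +750.0ms=4/5b
10) 7500.0ms=8b +2812.5ms=3b
11) 10312.5ms=11b +187.5ms=1/5b
12) 10500.0ms=56/5b +187.5ms=1/5b
13) 10687.5ms=57/5b +187.5ms=1/5b
14) 10875.0ms=58/5b +187.5ms=1/5b
15) 11062.5ms=59/5b +187.5ms=1/5b
16) 11250.0ms=12b +2812.5ms=3b
17) 14062.5ms=15b +937.5ms=1b
Σ=16b of 16 (64bpm 4/4) — PASS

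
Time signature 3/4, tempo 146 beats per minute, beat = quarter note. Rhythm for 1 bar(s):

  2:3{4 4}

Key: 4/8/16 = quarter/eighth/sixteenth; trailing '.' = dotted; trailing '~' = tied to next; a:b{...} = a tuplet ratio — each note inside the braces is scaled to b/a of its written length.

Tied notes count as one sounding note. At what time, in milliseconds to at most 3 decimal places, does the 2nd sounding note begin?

1. 0.0ms @ 0 + 616.438ms (3/2)
2. 616.438ms @ 3/2 + 616.438ms (3/2)

note 2 onset = 3/2b = 616.438ms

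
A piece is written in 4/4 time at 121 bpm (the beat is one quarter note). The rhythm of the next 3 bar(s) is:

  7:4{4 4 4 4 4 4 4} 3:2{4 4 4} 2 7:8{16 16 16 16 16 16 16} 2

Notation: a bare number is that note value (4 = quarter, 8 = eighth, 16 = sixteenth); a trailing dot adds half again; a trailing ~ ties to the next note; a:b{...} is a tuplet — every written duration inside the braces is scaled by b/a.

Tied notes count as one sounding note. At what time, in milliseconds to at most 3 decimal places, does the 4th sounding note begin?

1. 0.0ms @ 0 + 283.353ms (4/7)
2. 283.353ms @ 4/7 + 283.353ms (4/7)
3. 566.706ms @ 8/7 + 283.353ms (4/7)
4. 850.059ms @ 12/7 + 283.353ms (4/7)
5. 1133.412ms @ 16/7 + 283.353ms (4/7)
6. 1416.765ms @ 20/7 + 283.353ms (4/7)
7. 1700.118ms @ 24/7 + 283.353ms (4/7)
8. 1983.471ms @ 4 + 330.579ms (2/3)
9. 2314.05ms @ 14/3 + 330.579ms (2/3)
10. 2644.628ms @ 16/3 + 330.579ms (2/3)
11. 2975.207ms @ 6 + 991.736ms (2)
12. 3966.942ms @ 8 + 141.677ms (2/7)
13. 4108.619ms @ 58/7 + 141.677ms (2/7)
14. 4250.295ms @ 60/7 + 141.677ms (2/7)
15. 4391.972ms @ 62/7 + 141.677ms (2/7)
16. 4533.648ms @ 64/7 + 141.677ms (2/7)
17. 4675.325ms @ 66/7 + 141.677ms (2/7)
18. 4817.001ms @ 68/7 + 141.677ms (2/7)
19. 4958.678ms @ 10 + 991.736ms (2)

note 4 onset = 12/7b = 850.059ms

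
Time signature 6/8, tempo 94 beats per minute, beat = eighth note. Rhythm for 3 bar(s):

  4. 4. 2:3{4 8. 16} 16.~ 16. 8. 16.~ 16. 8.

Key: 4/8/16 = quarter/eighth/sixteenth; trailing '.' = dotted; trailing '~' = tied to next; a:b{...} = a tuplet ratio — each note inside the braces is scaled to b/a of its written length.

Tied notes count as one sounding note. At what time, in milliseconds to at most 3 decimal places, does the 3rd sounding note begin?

note 3 onset = 6b = 3829.787ms

1. 0.0ms @ 0 + 1914.894ms (3)
2. 1914.894ms @ 3 + 1914.894ms (3)
3. 3829.787ms @ 6 + 1914.894ms (3)
4. 5744.681ms @ 9 + 1436.17ms (9/4)
5. 7180.851ms @ 45/4 + 478.723ms (3/4)
6. 7659.574ms @ 12 + 957.447ms (3/2)
7. 8617.021ms @ 27/2 + 957.447ms (3/2)
8. 9574.468ms @ 15 + 957.447ms (3/2)
9. 10531.915ms @ 33/2 + 957.447ms (3/2)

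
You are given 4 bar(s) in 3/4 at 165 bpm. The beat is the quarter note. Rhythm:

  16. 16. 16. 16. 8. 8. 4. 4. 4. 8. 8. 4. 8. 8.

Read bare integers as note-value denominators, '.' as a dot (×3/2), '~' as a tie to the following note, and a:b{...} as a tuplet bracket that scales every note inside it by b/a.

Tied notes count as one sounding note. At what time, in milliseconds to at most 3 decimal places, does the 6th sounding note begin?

note 6 onset = 9/4b = 818.182ms

1. 0.0ms @ 0 + 136.364ms (3/8)
2. 136.364ms @ 3/8 + 136.364ms (3/8)
3. 272.727ms @ 3/4 + 136.364ms (3/8)
4. 409.091ms @ 9/8 + 136.364ms (3/8)
5. 545.455ms @ 3/2 + 272.727ms (3/4)
6. 818.182ms @ 9/4 + 272.727ms (3/4)
7. 1090.909ms @ 3 + 545.455ms (3/2)
8. 1636.364ms @ 9/2 + 545.455ms (3/2)
9. 2181.818ms @ 6 + 545.455ms (3/2)
10. 2727.273ms @ 15/2 + 272.727ms (3/4)
11. 3000.0ms @ 33/4 + 272.727ms (3/4)
12. 3272.727ms @ 9 + 545.455ms (3/2)
13. 3818.182ms @ 21/2 + 272.727ms (3/4)
14. 4090.909ms @ 45/4 + 272.727ms (3/4)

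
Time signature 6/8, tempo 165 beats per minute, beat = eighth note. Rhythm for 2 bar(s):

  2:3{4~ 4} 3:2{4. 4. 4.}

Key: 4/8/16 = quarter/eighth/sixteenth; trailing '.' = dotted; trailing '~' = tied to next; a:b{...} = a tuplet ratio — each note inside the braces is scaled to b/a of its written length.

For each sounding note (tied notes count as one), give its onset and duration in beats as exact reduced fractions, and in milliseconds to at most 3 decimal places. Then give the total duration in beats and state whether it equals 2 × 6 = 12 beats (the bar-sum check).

1) 0.0ms=0b +2181.818ms=6b
2) 2181.818ms=6b +727.273ms=2b
3) 2909.091ms=8b +727.273ms=2b
4) 3636.364ms=10b +727.273ms=2b
Σ=12b of 12 (165bpm 6/8) — PASS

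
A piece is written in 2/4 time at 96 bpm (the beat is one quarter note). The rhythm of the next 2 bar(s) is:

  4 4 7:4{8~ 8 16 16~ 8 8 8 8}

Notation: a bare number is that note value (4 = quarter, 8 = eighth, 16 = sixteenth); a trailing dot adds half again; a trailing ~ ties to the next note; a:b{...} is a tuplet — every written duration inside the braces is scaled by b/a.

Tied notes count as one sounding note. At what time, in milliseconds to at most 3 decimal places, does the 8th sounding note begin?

note 8 onset = 26/7b = 2321.429ms

1. 0.0ms @ 0 + 625.0ms (1)
2. 625.0ms @ 1 + 625.0ms (1)
3. 1250.0ms @ 2 + 357.143ms (4/7)
4. 1607.143ms @ 18/7 + 89.286ms (1/7)
5. 1696.429ms @ 19/7 + 267.857ms (3/7)
6. 1964.286ms @ 22/7 + 178.571ms (2/7)
7. 2142.857ms @ 24/7 + 178.571ms (2/7)
8. 2321.429ms @ 26/7 + 178.571ms (2/7)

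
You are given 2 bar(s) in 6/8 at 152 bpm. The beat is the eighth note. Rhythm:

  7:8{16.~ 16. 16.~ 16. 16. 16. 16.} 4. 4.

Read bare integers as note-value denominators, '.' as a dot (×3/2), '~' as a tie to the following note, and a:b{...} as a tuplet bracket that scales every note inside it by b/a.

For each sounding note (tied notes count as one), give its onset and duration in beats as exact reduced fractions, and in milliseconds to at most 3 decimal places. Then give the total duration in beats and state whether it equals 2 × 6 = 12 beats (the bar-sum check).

1) 0.0ms=0b +676.692ms=12/7b
2) 676.692ms=12/7b +676.692ms=12/7b
3) 1353.383ms=24/7b +338.346ms=6/7b
4) 1691.729ms=30/7b +338.346ms=6/7b
5) 2030.075ms=36/7b +338.346ms=6/7b
6) 2368.421ms=6b +1184.211ms=3b
7) 3552.632ms=9b +1184.211ms=3b
Σ=12b of 12 (152bpm 6/8) — PASS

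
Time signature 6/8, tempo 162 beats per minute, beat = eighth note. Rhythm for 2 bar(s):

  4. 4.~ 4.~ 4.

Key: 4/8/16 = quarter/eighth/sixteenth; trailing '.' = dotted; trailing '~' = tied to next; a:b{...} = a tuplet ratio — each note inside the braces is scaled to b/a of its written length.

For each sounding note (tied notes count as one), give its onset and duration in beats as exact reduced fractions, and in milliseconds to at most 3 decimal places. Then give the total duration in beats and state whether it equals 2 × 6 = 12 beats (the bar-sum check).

1) 0.0ms=0b +1111.111ms=3b
2) 1111.111ms=3b +3333.333ms=9b
Σ=12b of 12 (162bpm 6/8) — PASS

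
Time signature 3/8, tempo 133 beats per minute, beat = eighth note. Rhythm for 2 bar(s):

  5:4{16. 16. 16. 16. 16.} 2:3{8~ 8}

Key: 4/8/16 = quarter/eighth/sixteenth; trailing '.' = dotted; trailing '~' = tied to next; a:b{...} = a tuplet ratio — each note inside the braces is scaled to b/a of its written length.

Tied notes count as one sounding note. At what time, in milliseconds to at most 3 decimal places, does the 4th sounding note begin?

note 4 onset = 9/5b = 812.03ms

1. 0.0ms @ 0 + 270.677ms (3/5)
2. 270.677ms @ 3/5 + 270.677ms (3/5)
3. 541.353ms @ 6/5 + 270.677ms (3/5)
4. 812.03ms @ 9/5 + 270.677ms (3/5)
5. 1082.707ms @ 12/5 + 270.677ms (3/5)
6. 1353.383ms @ 3 + 1353.383ms (3)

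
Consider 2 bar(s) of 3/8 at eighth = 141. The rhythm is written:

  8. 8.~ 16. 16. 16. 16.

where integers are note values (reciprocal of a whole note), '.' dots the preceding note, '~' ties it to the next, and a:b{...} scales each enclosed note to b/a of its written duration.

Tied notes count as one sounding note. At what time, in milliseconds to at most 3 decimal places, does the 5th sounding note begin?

1. 0.0ms @ 0 + 638.298ms (3/2)
2. 638.298ms @ 3/2 + 957.447ms (9/4)
3. 1595.745ms @ 15/4 + 319.149ms (3/4)
4. 1914.894ms @ 9/2 + 319.149ms (3/4)
5. 2234.043ms @ 21/4 + 319.149ms (3/4)

note 5 onset = 21/4b = 2234.043ms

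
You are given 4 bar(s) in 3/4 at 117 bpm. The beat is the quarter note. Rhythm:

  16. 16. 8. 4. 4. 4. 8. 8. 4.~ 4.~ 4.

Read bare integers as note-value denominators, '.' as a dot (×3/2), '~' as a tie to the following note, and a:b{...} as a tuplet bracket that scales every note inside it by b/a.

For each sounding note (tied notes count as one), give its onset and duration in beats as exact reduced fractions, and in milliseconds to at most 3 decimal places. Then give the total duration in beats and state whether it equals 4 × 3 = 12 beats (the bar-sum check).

1) 0.0ms=0b +192.308ms=3/8b
2) 192.308ms=3/8b +192.308ms=3/8b
3) 384.615ms=3/4b +384.615ms=3/4b
4) 769.231ms=3/2b +769.231ms=3/2b
5) 1538.462ms=3b +769.231ms=3/2b
6) 2307.692ms=9/2b +769.231ms=3/2b
7) 3076.923ms=6b +384.615ms=3/4b
8) 3461.538ms=27/4b +384.615ms=3/4b
9) 3846.154ms=15/2b +2307.692ms=9/2b
Σ=12b of 12 (117bpm 3/4) — PASS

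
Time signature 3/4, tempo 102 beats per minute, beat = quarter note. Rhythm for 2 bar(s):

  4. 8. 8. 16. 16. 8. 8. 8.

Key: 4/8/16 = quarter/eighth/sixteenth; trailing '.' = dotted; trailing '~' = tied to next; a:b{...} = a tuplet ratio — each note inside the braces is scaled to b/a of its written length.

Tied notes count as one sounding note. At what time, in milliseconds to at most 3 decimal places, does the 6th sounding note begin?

note 6 onset = 15/4b = 2205.882ms

1. 0.0ms @ 0 + 882.353ms (3/2)
2. 882.353ms @ 3/2 + 441.176ms (3/4)
3. 1323.529ms @ 9/4 + 441.176ms (3/4)
4. 1764.706ms @ 3 + 220.588ms (3/8)
5. 1985.294ms @ 27/8 + 220.588ms (3/8)
6. 2205.882ms @ 15/4 + 441.176ms (3/4)
7. 2647.059ms @ 9/2 + 441.176ms (3/4)
8. 3088.235ms @ 21/4 + 441.176ms (3/4)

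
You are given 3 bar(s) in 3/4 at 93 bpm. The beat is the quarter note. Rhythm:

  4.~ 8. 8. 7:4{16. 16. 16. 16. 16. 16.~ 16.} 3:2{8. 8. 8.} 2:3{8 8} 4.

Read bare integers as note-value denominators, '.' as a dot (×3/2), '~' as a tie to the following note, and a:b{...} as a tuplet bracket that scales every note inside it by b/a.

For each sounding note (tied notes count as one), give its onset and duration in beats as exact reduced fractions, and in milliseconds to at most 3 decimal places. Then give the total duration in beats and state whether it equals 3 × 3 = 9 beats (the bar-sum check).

1) 0.0ms=0b +1451.613ms=9/4b
2) 1451.613ms=9/4b +483.871ms=3/4b
3) 1935.484ms=3b +138.249ms=3/14b
4) 2073.733ms=45/14b +138.249ms=3/14b
5) 2211.982ms=24/7b +138.249ms=3/14b
6) 2350.23ms=51/14b +138.249ms=3/14b
7) 2488.479ms=27/7b +138.249ms=3/14b
8) 2626.728ms=57/14b +276.498ms=3/7b
9) 2903.226ms=9/2b +322.581ms=1/2b
10) 3225.806ms=5b +322.581ms=1/2b
11) 3548.387ms=11/2b +322.581ms=1/2b
12) 3870.968ms=6b +483.871ms=3/4b
13) 4354.839ms=27/4b +483.871ms=3/4b
14) 4838.71ms=15/2b +967.742ms=3/2b
Σ=9b of 9 (93bpm 3/4) — PASS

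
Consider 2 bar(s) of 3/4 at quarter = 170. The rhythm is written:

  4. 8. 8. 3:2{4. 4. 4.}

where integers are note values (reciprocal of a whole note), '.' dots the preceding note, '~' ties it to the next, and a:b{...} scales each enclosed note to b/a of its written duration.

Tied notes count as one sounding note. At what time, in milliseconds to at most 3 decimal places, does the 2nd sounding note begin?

note 2 onset = 3/2b = 529.412ms

1. 0.0ms @ 0 + 529.412ms (3/2)
2. 529.412ms @ 3/2 + 264.706ms (3/4)
3. 794.118ms @ 9/4 + 264.706ms (3/4)
4. 1058.824ms @ 3 + 352.941ms (1)
5. 1411.765ms @ 4 + 352.941ms (1)
6. 1764.706ms @ 5 + 352.941ms (1)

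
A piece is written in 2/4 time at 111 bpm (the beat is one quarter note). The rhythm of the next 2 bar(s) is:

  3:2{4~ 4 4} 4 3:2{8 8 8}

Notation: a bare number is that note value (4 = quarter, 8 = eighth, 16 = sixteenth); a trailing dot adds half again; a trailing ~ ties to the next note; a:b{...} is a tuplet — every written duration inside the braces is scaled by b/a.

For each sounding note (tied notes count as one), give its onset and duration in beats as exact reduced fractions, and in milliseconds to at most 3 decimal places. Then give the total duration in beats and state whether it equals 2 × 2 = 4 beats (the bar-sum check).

1) 0.0ms=0b +720.721ms=4/3b
2) 720.721ms=4/3b +360.36ms=2/3b
3) 1081.081ms=2b +540.541ms=1b
4) 1621.622ms=3b +180.18ms=1/3b
5) 1801.802ms=10/3b +180.18ms=1/3b
6) 1981.982ms=11/3b +180.18ms=1/3b
Σ=4b of 4 (111bpm 2/4) — PASS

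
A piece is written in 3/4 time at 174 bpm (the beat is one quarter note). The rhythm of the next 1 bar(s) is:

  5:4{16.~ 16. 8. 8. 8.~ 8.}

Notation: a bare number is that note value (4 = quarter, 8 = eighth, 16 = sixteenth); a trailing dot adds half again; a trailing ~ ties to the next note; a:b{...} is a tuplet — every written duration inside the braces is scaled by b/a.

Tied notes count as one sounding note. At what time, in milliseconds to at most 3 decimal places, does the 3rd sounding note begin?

note 3 onset = 6/5b = 413.793ms

1. 0.0ms @ 0 + 206.897ms (3/5)
2. 206.897ms @ 3/5 + 206.897ms (3/5)
3. 413.793ms @ 6/5 + 206.897ms (3/5)
4. 620.69ms @ 9/5 + 413.793ms (6/5)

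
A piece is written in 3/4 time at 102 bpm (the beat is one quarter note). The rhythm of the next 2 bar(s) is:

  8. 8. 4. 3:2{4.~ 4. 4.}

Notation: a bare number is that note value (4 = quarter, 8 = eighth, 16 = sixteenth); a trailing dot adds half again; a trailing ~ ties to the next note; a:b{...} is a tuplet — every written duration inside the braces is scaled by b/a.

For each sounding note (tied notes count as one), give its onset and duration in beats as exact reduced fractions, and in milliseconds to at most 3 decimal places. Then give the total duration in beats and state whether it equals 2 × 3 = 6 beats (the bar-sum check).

1) 0.0ms=0b +441.176ms=3/4b
2) 441.176ms=3/4b +441.176ms=3/4b
3) 882.353ms=3/2b +882.353ms=3/2b
4) 1764.706ms=3b +1176.471ms=2b
5) 2941.176ms=5b +588.235ms=1b
Σ=6b of 6 (102bpm 3/4) — PASS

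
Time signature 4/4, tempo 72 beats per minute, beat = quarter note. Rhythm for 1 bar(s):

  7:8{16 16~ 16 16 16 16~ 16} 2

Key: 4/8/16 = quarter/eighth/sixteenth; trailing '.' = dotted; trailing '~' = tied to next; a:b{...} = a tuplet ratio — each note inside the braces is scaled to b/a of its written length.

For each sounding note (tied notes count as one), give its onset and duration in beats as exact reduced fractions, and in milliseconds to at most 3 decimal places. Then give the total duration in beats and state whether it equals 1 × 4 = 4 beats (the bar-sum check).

1) 0.0ms=0b +238.095ms=2/7b
2) 238.095ms=2/7b +476.19ms=4/7b
3) 714.286ms=6/7b +238.095ms=2/7b
4) 952.381ms=8/7b +238.095ms=2/7b
5) 1190.476ms=10/7b +476.19ms=4/7b
6) 1666.667ms=2b +1666.667ms=2b
Σ=4b of 4 (72bpm 4/4) — PASS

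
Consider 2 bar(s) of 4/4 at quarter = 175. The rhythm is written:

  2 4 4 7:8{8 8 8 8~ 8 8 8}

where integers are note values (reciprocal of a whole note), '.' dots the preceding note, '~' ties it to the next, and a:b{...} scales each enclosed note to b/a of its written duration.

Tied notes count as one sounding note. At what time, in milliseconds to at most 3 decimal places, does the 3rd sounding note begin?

1. 0.0ms @ 0 + 685.714ms (2)
2. 685.714ms @ 2 + 342.857ms (1)
3. 1028.571ms @ 3 + 342.857ms (1)
4. 1371.429ms @ 4 + 195.918ms (4/7)
5. 1567.347ms @ 32/7 + 195.918ms (4/7)
6. 1763.265ms @ 36/7 + 195.918ms (4/7)
7. 1959.184ms @ 40/7 + 391.837ms (8/7)
8. 2351.02ms @ 48/7 + 195.918ms (4/7)
9. 2546.939ms @ 52/7 + 195.918ms (4/7)

note 3 onset = 3b = 1028.571ms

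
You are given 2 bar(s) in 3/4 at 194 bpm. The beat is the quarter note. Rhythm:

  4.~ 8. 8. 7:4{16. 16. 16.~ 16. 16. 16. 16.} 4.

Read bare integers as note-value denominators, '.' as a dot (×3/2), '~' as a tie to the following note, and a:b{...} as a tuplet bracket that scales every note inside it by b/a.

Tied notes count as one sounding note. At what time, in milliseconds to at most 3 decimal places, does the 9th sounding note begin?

1. 0.0ms @ 0 + 695.876ms (9/4)
2. 695.876ms @ 9/4 + 231.959ms (3/4)
3. 927.835ms @ 3 + 66.274ms (3/14)
4. 994.109ms @ 45/14 + 66.274ms (3/14)
5. 1060.383ms @ 24/7 + 132.548ms (3/7)
6. 1192.931ms @ 27/7 + 66.274ms (3/14)
7. 1259.205ms @ 57/14 + 66.274ms (3/14)
8. 1325.479ms @ 30/7 + 66.274ms (3/14)
9. 1391.753ms @ 9/2 + 463.918ms (3/2)

note 9 onset = 9/2b = 1391.753ms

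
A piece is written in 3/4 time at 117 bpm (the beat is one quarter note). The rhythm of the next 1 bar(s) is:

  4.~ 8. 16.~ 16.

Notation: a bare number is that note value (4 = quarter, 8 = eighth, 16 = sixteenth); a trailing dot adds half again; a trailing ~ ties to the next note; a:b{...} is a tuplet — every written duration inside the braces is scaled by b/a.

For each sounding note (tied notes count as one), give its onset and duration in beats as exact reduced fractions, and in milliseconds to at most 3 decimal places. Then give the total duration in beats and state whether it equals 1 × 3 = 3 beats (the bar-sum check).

1) 0.0ms=0b +1153.846ms=9/4b
2) 1153.846ms=9/4b +384.615ms=3/4b
Σ=3b of 3 (117bpm 3/4) — PASS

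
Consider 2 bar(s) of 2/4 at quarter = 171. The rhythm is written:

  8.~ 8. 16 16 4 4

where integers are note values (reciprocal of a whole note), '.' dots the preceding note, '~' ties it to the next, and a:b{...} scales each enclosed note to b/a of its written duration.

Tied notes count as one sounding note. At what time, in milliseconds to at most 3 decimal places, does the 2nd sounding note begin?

note 2 onset = 3/2b = 526.316ms

1. 0.0ms @ 0 + 526.316ms (3/2)
2. 526.316ms @ 3/2 + 87.719ms (1/4)
3. 614.035ms @ 7/4 + 87.719ms (1/4)
4. 701.754ms @ 2 + 350.877ms (1)
5. 1052.632ms @ 3 + 350.877ms (1)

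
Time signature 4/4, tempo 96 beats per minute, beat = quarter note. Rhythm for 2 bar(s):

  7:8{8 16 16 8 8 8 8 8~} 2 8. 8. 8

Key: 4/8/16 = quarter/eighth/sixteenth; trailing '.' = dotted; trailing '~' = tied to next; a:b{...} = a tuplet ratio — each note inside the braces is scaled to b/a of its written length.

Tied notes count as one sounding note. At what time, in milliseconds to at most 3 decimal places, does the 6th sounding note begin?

note 6 onset = 16/7b = 1428.571ms

1. 0.0ms @ 0 + 357.143ms (4/7)
2. 357.143ms @ 4/7 + 178.571ms (2/7)
3. 535.714ms @ 6/7 + 178.571ms (2/7)
4. 714.286ms @ 8/7 + 357.143ms (4/7)
5. 1071.429ms @ 12/7 + 357.143ms (4/7)
6. 1428.571ms @ 16/7 + 357.143ms (4/7)
7. 1785.714ms @ 20/7 + 357.143ms (4/7)
8. 2142.857ms @ 24/7 + 1607.143ms (18/7)
9. 3750.0ms @ 6 + 468.75ms (3/4)
10. 4218.75ms @ 27/4 + 468.75ms (3/4)
11. 4687.5ms @ 15/2 + 312.5ms (1/2)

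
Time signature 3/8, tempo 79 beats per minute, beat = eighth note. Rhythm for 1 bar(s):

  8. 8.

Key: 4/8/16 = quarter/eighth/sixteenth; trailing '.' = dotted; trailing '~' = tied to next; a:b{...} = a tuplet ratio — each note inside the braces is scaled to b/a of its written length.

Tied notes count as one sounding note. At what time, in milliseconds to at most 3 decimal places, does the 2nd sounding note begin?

1. 0.0ms @ 0 + 1139.241ms (3/2)
2. 1139.241ms @ 3/2 + 1139.241ms (3/2)

note 2 onset = 3/2b = 1139.241ms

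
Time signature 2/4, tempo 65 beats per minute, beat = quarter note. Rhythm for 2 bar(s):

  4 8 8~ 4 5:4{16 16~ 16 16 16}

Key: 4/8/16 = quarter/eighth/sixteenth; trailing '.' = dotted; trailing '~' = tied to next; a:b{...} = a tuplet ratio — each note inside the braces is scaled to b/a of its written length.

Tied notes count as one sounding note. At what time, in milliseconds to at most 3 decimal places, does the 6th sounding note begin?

1. 0.0ms @ 0 + 923.077ms (1)
2. 923.077ms @ 1 + 461.538ms (1/2)
3. 1384.615ms @ 3/2 + 1384.615ms (3/2)
4. 2769.231ms @ 3 + 184.615ms (1/5)
5. 2953.846ms @ 16/5 + 369.231ms (2/5)
6. 3323.077ms @ 18/5 + 184.615ms (1/5)
7. 3507.692ms @ 19/5 + 184.615ms (1/5)

note 6 onset = 18/5b = 3323.077ms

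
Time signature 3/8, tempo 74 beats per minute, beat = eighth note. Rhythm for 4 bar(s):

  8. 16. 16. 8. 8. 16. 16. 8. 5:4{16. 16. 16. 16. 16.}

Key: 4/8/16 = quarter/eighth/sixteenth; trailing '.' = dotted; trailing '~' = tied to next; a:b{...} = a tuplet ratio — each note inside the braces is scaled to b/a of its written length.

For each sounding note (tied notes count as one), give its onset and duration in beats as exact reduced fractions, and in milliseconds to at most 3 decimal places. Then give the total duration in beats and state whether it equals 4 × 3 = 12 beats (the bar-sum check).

1) 0.0ms=0b +1216.216ms=3/2b
2) 1216.216ms=3/2b +608.108ms=3/4b
3) 1824.324ms=9/4b +608.108ms=3/4b
4) 2432.432ms=3b +1216.216ms=3/2b
5) 3648.649ms=9/2b +1216.216ms=3/2b
6) 4864.865ms=6b +608.108ms=3/4b
7) 5472.973ms=27/4b +608.108ms=3/4b
8) 6081.081ms=15/2b +1216.216ms=3/2b
9) 7297.297ms=9b +486.486ms=3/5b
10) 7783.784ms=48/5b +486.486ms=3/5b
11) 8270.27ms=51/5b +486.486ms=3/5b
12) 8756.757ms=54/5b +486.486ms=3/5b
13) 9243.243ms=57/5b +486.486ms=3/5b
Σ=12b of 12 (74bpm 3/8) — PASS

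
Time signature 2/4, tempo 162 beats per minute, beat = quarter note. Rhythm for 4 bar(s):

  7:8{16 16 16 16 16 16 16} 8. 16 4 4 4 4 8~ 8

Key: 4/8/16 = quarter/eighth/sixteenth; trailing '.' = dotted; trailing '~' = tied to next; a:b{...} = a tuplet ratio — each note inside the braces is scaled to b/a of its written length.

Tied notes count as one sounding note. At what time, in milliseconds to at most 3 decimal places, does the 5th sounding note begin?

1. 0.0ms @ 0 + 105.82ms (2/7)
2. 105.82ms @ 2/7 + 105.82ms (2/7)
3. 211.64ms @ 4/7 + 105.82ms (2/7)
4. 317.46ms @ 6/7 + 105.82ms (2/7)
5. 423.28ms @ 8/7 + 105.82ms (2/7)
6. 529.101ms @ 10/7 + 105.82ms (2/7)
7. 634.921ms @ 12/7 + 105.82ms (2/7)
8. 740.741ms @ 2 + 277.778ms (3/4)
9. 1018.519ms @ 11/4 + 92.593ms (1/4)
10. 1111.111ms @ 3 + 370.37ms (1)
11. 1481.481ms @ 4 + 370.37ms (1)
12. 1851.852ms @ 5 + 370.37ms (1)
13. 2222.222ms @ 6 + 370.37ms (1)
14. 2592.593ms @ 7 + 370.37ms (1)

note 5 onset = 8/7b = 423.28ms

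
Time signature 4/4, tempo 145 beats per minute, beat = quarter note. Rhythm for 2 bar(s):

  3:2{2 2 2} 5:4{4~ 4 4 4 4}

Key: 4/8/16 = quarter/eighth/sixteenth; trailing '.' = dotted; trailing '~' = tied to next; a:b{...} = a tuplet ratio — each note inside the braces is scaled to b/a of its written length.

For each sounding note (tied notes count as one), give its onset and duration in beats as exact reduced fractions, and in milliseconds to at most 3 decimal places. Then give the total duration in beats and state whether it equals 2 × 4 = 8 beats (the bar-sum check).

1) 0.0ms=0b +551.724ms=4/3b
2) 551.724ms=4/3b +551.724ms=4/3b
3) 1103.448ms=8/3b +551.724ms=4/3b
4) 1655.172ms=4b +662.069ms=8/5b
5) 2317.241ms=28/5b +331.034ms=4/5b
6) 2648.276ms=32/5b +331.034ms=4/5b
7) 2979.31ms=36/5b +331.034ms=4/5b
Σ=8b of 8 (145bpm 4/4) — PASS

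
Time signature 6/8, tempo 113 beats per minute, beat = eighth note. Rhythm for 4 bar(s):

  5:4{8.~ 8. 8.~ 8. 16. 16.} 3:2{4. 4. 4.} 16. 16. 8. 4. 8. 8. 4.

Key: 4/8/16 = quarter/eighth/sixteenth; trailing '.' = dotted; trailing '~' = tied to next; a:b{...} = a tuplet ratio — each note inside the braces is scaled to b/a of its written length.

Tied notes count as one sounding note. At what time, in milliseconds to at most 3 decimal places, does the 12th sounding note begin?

note 12 onset = 18b = 9557.522ms

1. 0.0ms @ 0 + 1274.336ms (12/5)
2. 1274.336ms @ 12/5 + 1274.336ms (12/5)
3. 2548.673ms @ 24/5 + 318.584ms (3/5)
4. 2867.257ms @ 27/5 + 318.584ms (3/5)
5. 3185.841ms @ 6 + 1061.947ms (2)
6. 4247.788ms @ 8 + 1061.947ms (2)
7. 5309.735ms @ 10 + 1061.947ms (2)
8. 6371.681ms @ 12 + 398.23ms (3/4)
9. 6769.912ms @ 51/4 + 398.23ms (3/4)
10. 7168.142ms @ 27/2 + 796.46ms (3/2)
11. 7964.602ms @ 15 + 1592.92ms (3)
12. 9557.522ms @ 18 + 796.46ms (3/2)
13. 10353.982ms @ 39/2 + 796.46ms (3/2)
14. 11150.442ms @ 21 + 1592.92ms (3)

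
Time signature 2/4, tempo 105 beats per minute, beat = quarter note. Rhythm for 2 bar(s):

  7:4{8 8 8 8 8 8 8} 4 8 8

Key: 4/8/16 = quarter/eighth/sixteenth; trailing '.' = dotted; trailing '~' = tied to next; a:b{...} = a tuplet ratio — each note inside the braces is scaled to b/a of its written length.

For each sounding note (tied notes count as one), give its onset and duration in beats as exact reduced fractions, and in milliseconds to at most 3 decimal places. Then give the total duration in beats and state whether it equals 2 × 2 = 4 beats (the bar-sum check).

1) 0.0ms=0b +163.265ms=2/7b
2) 163.265ms=2/7b +163.265ms=2/7b
3) 326.531ms=4/7b +163.265ms=2/7b
4) 489.796ms=6/7b +163.265ms=2/7b
5) 653.061ms=8/7b +163.265ms=2/7b
6) 816.327ms=10/7b +163.265ms=2/7b
7) 979.592ms=12/7b +163.265ms=2/7b
8) 1142.857ms=2b +571.429ms=1b
9) 1714.286ms=3b +285.714ms=1/2b
10) 2000.0ms=7/2b +285.714ms=1/2b
Σ=4b of 4 (105bpm 2/4) — PASS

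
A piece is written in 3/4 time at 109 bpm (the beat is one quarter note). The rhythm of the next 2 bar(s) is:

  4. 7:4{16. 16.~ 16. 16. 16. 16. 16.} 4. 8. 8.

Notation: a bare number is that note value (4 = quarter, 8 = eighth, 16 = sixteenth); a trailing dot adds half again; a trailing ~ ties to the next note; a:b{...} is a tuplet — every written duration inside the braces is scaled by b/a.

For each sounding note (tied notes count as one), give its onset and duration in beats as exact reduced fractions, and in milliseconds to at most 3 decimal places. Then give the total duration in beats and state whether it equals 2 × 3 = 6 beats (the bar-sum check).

1) 0.0ms=0b +825.688ms=3/2b
2) 825.688ms=3/2b +117.955ms=3/14b
3) 943.644ms=12/7b +235.911ms=3/7b
4) 1179.554ms=15/7b +117.955ms=3/14b
5) 1297.51ms=33/14b +117.955ms=3/14b
6) 1415.465ms=18/7b +117.955ms=3/14b
7) 1533.421ms=39/14b +117.955ms=3/14b
8) 1651.376ms=3b +825.688ms=3/2b
9) 2477.064ms=9/2b +412.844ms=3/4b
10) 2889.908ms=21/4b +412.844ms=3/4b
Σ=6b of 6 (109bpm 3/4) — PASS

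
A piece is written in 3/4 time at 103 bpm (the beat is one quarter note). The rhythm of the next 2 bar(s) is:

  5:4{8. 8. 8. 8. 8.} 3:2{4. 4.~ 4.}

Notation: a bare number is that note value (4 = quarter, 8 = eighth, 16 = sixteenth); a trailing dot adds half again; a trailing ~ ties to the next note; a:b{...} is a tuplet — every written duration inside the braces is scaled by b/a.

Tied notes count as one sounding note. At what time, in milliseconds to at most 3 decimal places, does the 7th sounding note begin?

note 7 onset = 4b = 2330.097ms

1. 0.0ms @ 0 + 349.515ms (3/5)
2. 349.515ms @ 3/5 + 349.515ms (3/5)
3. 699.029ms @ 6/5 + 349.515ms (3/5)
4. 1048.544ms @ 9/5 + 349.515ms (3/5)
5. 1398.058ms @ 12/5 + 349.515ms (3/5)
6. 1747.573ms @ 3 + 582.524ms (1)
7. 2330.097ms @ 4 + 1165.049ms (2)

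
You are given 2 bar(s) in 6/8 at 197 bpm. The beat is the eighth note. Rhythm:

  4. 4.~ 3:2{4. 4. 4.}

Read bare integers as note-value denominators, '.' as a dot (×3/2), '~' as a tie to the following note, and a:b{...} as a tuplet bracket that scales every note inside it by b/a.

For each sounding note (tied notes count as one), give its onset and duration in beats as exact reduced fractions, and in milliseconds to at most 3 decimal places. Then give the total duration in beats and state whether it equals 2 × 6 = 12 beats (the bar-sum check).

1) 0.0ms=0b +913.706ms=3b
2) 913.706ms=3b +1522.843ms=5b
3) 2436.548ms=8b +609.137ms=2b
4) 3045.685ms=10b +609.137ms=2b
Σ=12b of 12 (197bpm 6/8) — PASS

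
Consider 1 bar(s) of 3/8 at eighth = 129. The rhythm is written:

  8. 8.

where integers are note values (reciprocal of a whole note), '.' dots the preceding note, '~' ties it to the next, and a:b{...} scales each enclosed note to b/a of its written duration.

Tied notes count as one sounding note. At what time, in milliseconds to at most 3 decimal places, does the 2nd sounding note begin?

1. 0.0ms @ 0 + 697.674ms (3/2)
2. 697.674ms @ 3/2 + 697.674ms (3/2)

note 2 onset = 3/2b = 697.674ms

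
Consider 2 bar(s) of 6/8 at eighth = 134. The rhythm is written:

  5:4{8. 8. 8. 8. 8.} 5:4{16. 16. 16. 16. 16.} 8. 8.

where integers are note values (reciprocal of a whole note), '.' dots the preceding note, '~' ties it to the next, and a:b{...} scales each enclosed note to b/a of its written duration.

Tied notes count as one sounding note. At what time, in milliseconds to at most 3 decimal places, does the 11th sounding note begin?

1. 0.0ms @ 0 + 537.313ms (6/5)
2. 537.313ms @ 6/5 + 537.313ms (6/5)
3. 1074.627ms @ 12/5 + 537.313ms (6/5)
4. 1611.94ms @ 18/5 + 537.313ms (6/5)
5. 2149.254ms @ 24/5 + 537.313ms (6/5)
6. 2686.567ms @ 6 + 268.657ms (3/5)
7. 2955.224ms @ 33/5 + 268.657ms (3/5)
8. 3223.881ms @ 36/5 + 268.657ms (3/5)
9. 3492.537ms @ 39/5 + 268.657ms (3/5)
10. 3761.194ms @ 42/5 + 268.657ms (3/5)
11. 4029.851ms @ 9 + 671.642ms (3/2)
12. 4701.493ms @ 21/2 + 671.642ms (3/2)

note 11 onset = 9b = 4029.851ms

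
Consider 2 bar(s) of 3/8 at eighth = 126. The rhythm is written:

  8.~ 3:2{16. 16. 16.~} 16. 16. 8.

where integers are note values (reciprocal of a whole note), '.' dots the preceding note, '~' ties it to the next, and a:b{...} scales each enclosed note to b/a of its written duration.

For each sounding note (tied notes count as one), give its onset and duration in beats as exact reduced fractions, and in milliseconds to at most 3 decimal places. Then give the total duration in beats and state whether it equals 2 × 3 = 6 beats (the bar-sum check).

1) 0.0ms=0b +952.381ms=2b
2) 952.381ms=2b +238.095ms=1/2b
3) 1190.476ms=5/2b +595.238ms=5/4b
4) 1785.714ms=15/4b +357.143ms=3/4b
5) 2142.857ms=9/2b +714.286ms=3/2b
Σ=6b of 6 (126bpm 3/8) — PASS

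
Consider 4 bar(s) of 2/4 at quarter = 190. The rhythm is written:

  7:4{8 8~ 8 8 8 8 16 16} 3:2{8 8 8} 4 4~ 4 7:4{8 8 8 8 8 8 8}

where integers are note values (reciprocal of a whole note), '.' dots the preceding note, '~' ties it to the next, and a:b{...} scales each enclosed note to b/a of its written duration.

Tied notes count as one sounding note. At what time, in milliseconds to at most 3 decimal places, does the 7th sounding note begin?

1. 0.0ms @ 0 + 90.226ms (2/7)
2. 90.226ms @ 2/7 + 180.451ms (4/7)
3. 270.677ms @ 6/7 + 90.226ms (2/7)
4. 360.902ms @ 8/7 + 90.226ms (2/7)
5. 451.128ms @ 10/7 + 90.226ms (2/7)
6. 541.353ms @ 12/7 + 45.113ms (1/7)
7. 586.466ms @ 13/7 + 45.113ms (1/7)
8. 631.579ms @ 2 + 105.263ms (1/3)
9. 736.842ms @ 7/3 + 105.263ms (1/3)
10. 842.105ms @ 8/3 + 105.263ms (1/3)
11. 947.368ms @ 3 + 315.789ms (1)
12. 1263.158ms @ 4 + 631.579ms (2)
13. 1894.737ms @ 6 + 90.226ms (2/7)
14. 1984.962ms @ 44/7 + 90.226ms (2/7)
15. 2075.188ms @ 46/7 + 90.226ms (2/7)
16. 2165.414ms @ 48/7 + 90.226ms (2/7)
17. 2255.639ms @ 50/7 + 90.226ms (2/7)
18. 2345.865ms @ 52/7 + 90.226ms (2/7)
19. 2436.09ms @ 54/7 + 90.226ms (2/7)

note 7 onset = 13/7b = 586.466ms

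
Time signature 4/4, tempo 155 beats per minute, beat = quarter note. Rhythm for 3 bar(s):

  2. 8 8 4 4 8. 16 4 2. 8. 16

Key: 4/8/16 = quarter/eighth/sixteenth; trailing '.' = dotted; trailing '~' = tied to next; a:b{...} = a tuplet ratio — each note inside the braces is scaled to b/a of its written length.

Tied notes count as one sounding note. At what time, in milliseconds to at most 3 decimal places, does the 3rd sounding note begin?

note 3 onset = 7/2b = 1354.839ms

1. 0.0ms @ 0 + 1161.29ms (3)
2. 1161.29ms @ 3 + 193.548ms (1/2)
3. 1354.839ms @ 7/2 + 193.548ms (1/2)
4. 1548.387ms @ 4 + 387.097ms (1)
5. 1935.484ms @ 5 + 387.097ms (1)
6. 2322.581ms @ 6 + 290.323ms (3/4)
7. 2612.903ms @ 27/4 + 96.774ms (1/4)
8. 2709.677ms @ 7 + 387.097ms (1)
9. 3096.774ms @ 8 + 1161.29ms (3)
10. 4258.065ms @ 11 + 290.323ms (3/4)
11. 4548.387ms @ 47/4 + 96.774ms (1/4)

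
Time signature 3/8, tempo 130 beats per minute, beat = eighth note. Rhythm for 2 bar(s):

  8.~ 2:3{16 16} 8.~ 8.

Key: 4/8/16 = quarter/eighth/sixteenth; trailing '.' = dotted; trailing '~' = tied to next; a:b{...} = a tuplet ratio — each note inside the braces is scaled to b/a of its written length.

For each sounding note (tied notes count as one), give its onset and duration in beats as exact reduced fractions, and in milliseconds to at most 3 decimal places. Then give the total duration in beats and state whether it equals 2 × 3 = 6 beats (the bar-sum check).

1) 0.0ms=0b +1038.462ms=9/4b
2) 1038.462ms=9/4b +346.154ms=3/4b
3) 1384.615ms=3b +1384.615ms=3b
Σ=6b of 6 (130bpm 3/8) — PASS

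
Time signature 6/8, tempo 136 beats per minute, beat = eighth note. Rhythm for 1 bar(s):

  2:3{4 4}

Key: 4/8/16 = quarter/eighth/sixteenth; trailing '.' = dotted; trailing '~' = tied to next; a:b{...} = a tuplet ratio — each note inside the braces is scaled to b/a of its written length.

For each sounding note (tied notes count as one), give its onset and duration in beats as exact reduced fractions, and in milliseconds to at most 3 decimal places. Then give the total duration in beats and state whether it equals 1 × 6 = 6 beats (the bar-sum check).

1) 0.0ms=0b +1323.529ms=3b
2) 1323.529ms=3b +1323.529ms=3b
Σ=6b of 6 (136bpm 6/8) — PASS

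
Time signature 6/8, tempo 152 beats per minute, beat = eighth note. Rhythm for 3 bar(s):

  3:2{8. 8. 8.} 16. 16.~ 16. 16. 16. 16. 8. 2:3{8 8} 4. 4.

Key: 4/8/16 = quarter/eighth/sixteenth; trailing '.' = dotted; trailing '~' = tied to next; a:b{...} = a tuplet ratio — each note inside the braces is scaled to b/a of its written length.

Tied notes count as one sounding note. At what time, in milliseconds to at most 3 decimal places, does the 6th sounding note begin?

1. 0.0ms @ 0 + 394.737ms (1)
2. 394.737ms @ 1 + 394.737ms (1)
3. 789.474ms @ 2 + 394.737ms (1)
4. 1184.211ms @ 3 + 296.053ms (3/4)
5. 1480.263ms @ 15/4 + 592.105ms (3/2)
6. 2072.368ms @ 21/4 + 296.053ms (3/4)
7. 2368.421ms @ 6 + 296.053ms (3/4)
8. 2664.474ms @ 27/4 + 296.053ms (3/4)
9. 2960.526ms @ 15/2 + 592.105ms (3/2)
10. 3552.632ms @ 9 + 592.105ms (3/2)
11. 4144.737ms @ 21/2 + 592.105ms (3/2)
12. 4736.842ms @ 12 + 1184.211ms (3)
13. 5921.053ms @ 15 + 1184.211ms (3)

note 6 onset = 21/4b = 2072.368ms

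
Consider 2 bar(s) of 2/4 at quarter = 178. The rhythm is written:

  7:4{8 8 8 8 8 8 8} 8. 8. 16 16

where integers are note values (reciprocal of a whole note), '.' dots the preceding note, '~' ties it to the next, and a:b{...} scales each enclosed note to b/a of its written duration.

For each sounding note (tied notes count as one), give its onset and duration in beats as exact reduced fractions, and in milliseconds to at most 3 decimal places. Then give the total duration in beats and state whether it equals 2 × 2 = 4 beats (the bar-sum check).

1) 0.0ms=0b +96.308ms=2/7b
2) 96.308ms=2/7b +96.308ms=2/7b
3) 192.616ms=4/7b +96.308ms=2/7b
4) 288.925ms=6/7b +96.308ms=2/7b
5) 385.233ms=8/7b +96.308ms=2/7b
6) 481.541ms=10/7b +96.308ms=2/7b
7) 577.849ms=12/7b +96.308ms=2/7b
8) 674.157ms=2b +252.809ms=3/4b
9) 926.966ms=11/4b +252.809ms=3/4b
10) 1179.775ms=7/2b +84.27ms=1/4b
11) 1264.045ms=15/4b +84.27ms=1/4b
Σ=4b of 4 (178bpm 2/4) — PASS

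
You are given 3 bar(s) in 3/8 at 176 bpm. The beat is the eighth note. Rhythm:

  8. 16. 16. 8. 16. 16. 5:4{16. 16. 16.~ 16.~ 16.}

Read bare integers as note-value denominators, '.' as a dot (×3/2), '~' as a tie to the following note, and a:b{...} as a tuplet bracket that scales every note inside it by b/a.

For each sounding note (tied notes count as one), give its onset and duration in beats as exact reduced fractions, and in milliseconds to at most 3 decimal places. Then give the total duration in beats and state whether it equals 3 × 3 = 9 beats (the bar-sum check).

1) 0.0ms=0b +511.364ms=3/2b
2) 511.364ms=3/2b +255.682ms=3/4b
3) 767.045ms=9/4b +255.682ms=3/4b
4) 1022.727ms=3b +511.364ms=3/2b
5) 1534.091ms=9/2b +255.682ms=3/4b
6) 1789.773ms=21/4b +255.682ms=3/4b
7) 2045.455ms=6b +204.545ms=3/5b
8) 2250.0ms=33/5b +204.545ms=3/5b
9) 2454.545ms=36/5b +613.636ms=9/5b
Σ=9b of 9 (176bpm 3/8) — PASS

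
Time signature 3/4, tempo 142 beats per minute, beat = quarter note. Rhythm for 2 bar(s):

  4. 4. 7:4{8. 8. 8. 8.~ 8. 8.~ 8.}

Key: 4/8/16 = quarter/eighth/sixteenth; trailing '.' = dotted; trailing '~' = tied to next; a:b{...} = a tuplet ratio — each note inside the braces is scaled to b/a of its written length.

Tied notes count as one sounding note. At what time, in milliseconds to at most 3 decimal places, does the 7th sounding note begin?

1. 0.0ms @ 0 + 633.803ms (3/2)
2. 633.803ms @ 3/2 + 633.803ms (3/2)
3. 1267.606ms @ 3 + 181.087ms (3/7)
4. 1448.692ms @ 24/7 + 181.087ms (3/7)
5. 1629.779ms @ 27/7 + 181.087ms (3/7)
6. 1810.865ms @ 30/7 + 362.173ms (6/7)
7. 2173.038ms @ 36/7 + 362.173ms (6/7)

note 7 onset = 36/7b = 2173.038ms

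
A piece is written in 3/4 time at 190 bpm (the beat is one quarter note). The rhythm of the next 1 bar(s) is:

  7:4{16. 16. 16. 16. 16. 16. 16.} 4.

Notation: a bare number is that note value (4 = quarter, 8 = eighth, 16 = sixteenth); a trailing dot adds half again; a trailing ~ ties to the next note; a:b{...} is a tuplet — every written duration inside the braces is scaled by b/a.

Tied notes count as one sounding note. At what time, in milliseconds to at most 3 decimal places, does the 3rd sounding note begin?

note 3 onset = 3/7b = 135.338ms

1. 0.0ms @ 0 + 67.669ms (3/14)
2. 67.669ms @ 3/14 + 67.669ms (3/14)
3. 135.338ms @ 3/7 + 67.669ms (3/14)
4. 203.008ms @ 9/14 + 67.669ms (3/14)
5. 270.677ms @ 6/7 + 67.669ms (3/14)
6. 338.346ms @ 15/14 + 67.669ms (3/14)
7. 406.015ms @ 9/7 + 67.669ms (3/14)
8. 473.684ms @ 3/2 + 473.684ms (3/2)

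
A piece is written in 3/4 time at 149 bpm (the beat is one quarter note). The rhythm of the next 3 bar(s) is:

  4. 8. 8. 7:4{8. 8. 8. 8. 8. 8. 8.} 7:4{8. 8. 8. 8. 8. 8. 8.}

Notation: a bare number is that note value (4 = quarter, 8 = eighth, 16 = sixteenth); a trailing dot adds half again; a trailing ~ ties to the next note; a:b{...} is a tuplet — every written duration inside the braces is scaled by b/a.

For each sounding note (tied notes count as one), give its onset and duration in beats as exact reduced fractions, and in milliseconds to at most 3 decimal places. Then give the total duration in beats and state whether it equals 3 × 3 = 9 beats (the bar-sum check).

1) 0.0ms=0b +604.027ms=3/2b
2) 604.027ms=3/2b +302.013ms=3/4b
3) 906.04ms=9/4b +302.013ms=3/4b
4) 1208.054ms=3b +172.579ms=3/7b
5) 1380.633ms=24/7b +172.579ms=3/7b
6) 1553.212ms=27/7b +172.579ms=3/7b
7) 1725.791ms=30/7b +172.579ms=3/7b
8) 1898.37ms=33/7b +172.579ms=3/7b
9) 2070.949ms=36/7b +172.579ms=3/7b
10) 2243.528ms=39/7b +172.579ms=3/7b
11) 2416.107ms=6b +172.579ms=3/7b
12) 2588.686ms=45/7b +172.579ms=3/7b
13) 2761.266ms=48/7b +172.579ms=3/7b
14) 2933.845ms=51/7b +172.579ms=3/7b
15) 3106.424ms=54/7b +172.579ms=3/7b
16) 3279.003ms=57/7b +172.579ms=3/7b
17) 3451.582ms=60/7b +172.579ms=3/7b
Σ=9b of 9 (149bpm 3/4) — PASS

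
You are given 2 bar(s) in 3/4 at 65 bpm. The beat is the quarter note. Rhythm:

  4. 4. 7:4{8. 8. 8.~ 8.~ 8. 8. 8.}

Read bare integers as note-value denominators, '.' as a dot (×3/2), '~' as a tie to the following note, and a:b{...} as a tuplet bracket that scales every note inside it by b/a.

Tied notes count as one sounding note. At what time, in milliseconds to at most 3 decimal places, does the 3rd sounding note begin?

1. 0.0ms @ 0 + 1384.615ms (3/2)
2. 1384.615ms @ 3/2 + 1384.615ms (3/2)
3. 2769.231ms @ 3 + 395.604ms (3/7)
4. 3164.835ms @ 24/7 + 395.604ms (3/7)
5. 3560.44ms @ 27/7 + 1186.813ms (9/7)
6. 4747.253ms @ 36/7 + 395.604ms (3/7)
7. 5142.857ms @ 39/7 + 395.604ms (3/7)

note 3 onset = 3b = 2769.231ms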